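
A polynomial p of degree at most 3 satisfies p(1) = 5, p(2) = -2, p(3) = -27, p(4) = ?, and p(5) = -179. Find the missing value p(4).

-82

The 4 known points determine the degree-3 polynomial uniquely.
Write p(s) = as^3 + bs^2 + cs + d. Substituting each data point gives a linear system:
  a + b + c + d = 5
  8a + 4b + 2c + d = -2
  27a + 9b + 3c + d = -27
  125a + 25b + 5c + d = -179
Solving the system yields a = -2, b = 3, c = -2, d = 6.
So p(s) = -2s³ + 3s² - 2s + 6.
Then p(4) = -82.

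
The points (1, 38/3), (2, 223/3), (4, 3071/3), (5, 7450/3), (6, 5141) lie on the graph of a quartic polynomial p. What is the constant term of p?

5

Write p(u) = au^4 + bu^3 + cu^2 + du + e. Substituting each data point gives a linear system:
  a + b + c + d + e = 38/3
  16a + 8b + 4c + 2d + e = 223/3
  256a + 64b + 16c + 4d + e = 3071/3
  625a + 125b + 25c + 5d + e = 7450/3
  1296a + 216b + 36c + 6d + e = 5141
Solving the system yields a = 4, b = -1/3, c = 0, d = 4, e = 5.
So p(u) = 4u^4 - (1/3)u^3 + 4u + 5.
The constant term is 5.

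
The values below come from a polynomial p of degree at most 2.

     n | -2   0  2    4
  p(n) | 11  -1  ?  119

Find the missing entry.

The 3 known points determine the degree-2 polynomial uniquely.
Write p(n) = an^2 + bn + c. Substituting each data point gives a linear system:
  4a - 2b + c = 11
  c = -1
  16a + 4b + c = 119
Solving the system yields a = 6, b = 6, c = -1.
So p(n) = 6n^2 + 6n - 1.
Then p(2) = 35.

35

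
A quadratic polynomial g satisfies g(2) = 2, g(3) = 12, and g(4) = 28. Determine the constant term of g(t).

Write g(t) = at^2 + bt + c. Substituting each data point gives a linear system:
  4a + 2b + c = 2
  9a + 3b + c = 12
  16a + 4b + c = 28
Solving the system yields a = 3, b = -5, c = 0.
So g(t) = 3t^2 - 5t.
The constant term is 0.

0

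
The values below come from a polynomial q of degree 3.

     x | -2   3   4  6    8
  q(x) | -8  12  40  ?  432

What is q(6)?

168

The 4 known points determine the degree-3 polynomial uniquely.
Write q(x) = ax^3 + bx^2 + cx + d. Substituting each data point gives a linear system:
  -8a + 4b - 2c + d = -8
  27a + 9b + 3c + d = 12
  64a + 16b + 4c + d = 40
  512a + 64b + 8c + d = 432
Solving the system yields a = 1, b = -1, c = -2, d = 0.
So q(x) = x^3 - x^2 - 2x.
Then q(6) = 168.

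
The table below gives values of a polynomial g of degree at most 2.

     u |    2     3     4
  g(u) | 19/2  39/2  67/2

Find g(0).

Forward differences of the values at u = 2, 3, 4:
  g  : 19/2  39/2  67/2
  Δ  : 10  14
  Δ^2: 4
The second differences are constant, confirming degree 2.
Interpolating (Newton forward form) and evaluating at u = 0 gives g(0) = 3/2.

3/2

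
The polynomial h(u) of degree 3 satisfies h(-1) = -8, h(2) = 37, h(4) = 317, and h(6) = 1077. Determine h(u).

h(u) = 5u^3 - 3

Write h(u) = au^3 + bu^2 + cu + d. Substituting each data point gives a linear system:
  -a + b - c + d = -8
  8a + 4b + 2c + d = 37
  64a + 16b + 4c + d = 317
  216a + 36b + 6c + d = 1077
Solving the system yields a = 5, b = 0, c = 0, d = -3.
So h(u) = 5u^3 - 3.
Check: h(2) = 37. ✓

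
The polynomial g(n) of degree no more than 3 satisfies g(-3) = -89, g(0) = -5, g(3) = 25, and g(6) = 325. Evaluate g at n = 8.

835

Write g(n) = an^3 + bn^2 + cn + d. Substituting each data point gives a linear system:
  -27a + 9b - 3c + d = -89
  d = -5
  27a + 9b + 3c + d = 25
  216a + 36b + 6c + d = 325
Solving the system yields a = 2, b = -3, c = 1, d = -5.
So g(n) = 2n^3 - 3n^2 + n - 5.
Then g(8) = 835.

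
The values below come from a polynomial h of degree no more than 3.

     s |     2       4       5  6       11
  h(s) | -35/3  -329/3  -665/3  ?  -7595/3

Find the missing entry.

-1175/3

The 4 known points determine the degree-3 polynomial uniquely.
Write h(s) = as^3 + bs^2 + cs + d. Substituting each data point gives a linear system:
  8a + 4b + 2c + d = -35/3
  64a + 16b + 4c + d = -329/3
  125a + 25b + 5c + d = -665/3
  1331a + 121b + 11c + d = -7595/3
Solving the system yields a = -2, b = 1, c = 1, d = -5/3.
So h(s) = -2s³ + s² + s - 5/3.
Then h(6) = -1175/3.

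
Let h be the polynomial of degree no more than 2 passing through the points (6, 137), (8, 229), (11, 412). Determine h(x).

Write h(x) = ax^2 + bx + c. Substituting each data point gives a linear system:
  36a + 6b + c = 137
  64a + 8b + c = 229
  121a + 11b + c = 412
Solving the system yields a = 3, b = 4, c = 5.
So h(x) = 3x² + 4x + 5.
Check: h(11) = 412. ✓

h(x) = 3x^2 + 4x + 5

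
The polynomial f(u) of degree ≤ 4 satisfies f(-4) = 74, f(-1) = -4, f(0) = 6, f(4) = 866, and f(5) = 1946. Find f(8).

Write f(u) = au^4 + bu^3 + cu^2 + du + e. Substituting each data point gives a linear system:
  256a - 64b + 16c - 4d + e = 74
  a - b + c - d + e = -4
  e = 6
  256a + 64b + 16c + 4d + e = 866
  625a + 125b + 25c + 5d + e = 1946
Solving the system yields a = 2, b = 6, c = -3, d = 3, e = 6.
So f(u) = 2u^4 + 6u^3 - 3u^2 + 3u + 6.
Then f(8) = 11102.

11102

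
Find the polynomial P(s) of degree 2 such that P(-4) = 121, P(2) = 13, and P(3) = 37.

Write P(s) = as^2 + bs + c. Substituting each data point gives a linear system:
  16a - 4b + c = 121
  4a + 2b + c = 13
  9a + 3b + c = 37
Solving the system yields a = 6, b = -6, c = 1.
So P(s) = 6s^2 - 6s + 1.
Check: P(2) = 13. ✓

P(s) = 6s^2 - 6s + 1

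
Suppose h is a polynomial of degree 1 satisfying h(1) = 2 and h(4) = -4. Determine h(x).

h(x) = -2x + 4

Write h(x) = ax + b. Substituting each data point gives a linear system:
  a + b = 2
  4a + b = -4
Solving the system yields a = -2, b = 4.
So h(x) = -2x + 4.
Check: h(1) = 2. ✓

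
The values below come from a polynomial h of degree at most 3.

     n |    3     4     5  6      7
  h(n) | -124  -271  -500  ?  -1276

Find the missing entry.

-829

The 4 known points determine the degree-3 polynomial uniquely.
Write h(n) = an^3 + bn^2 + cn + d. Substituting each data point gives a linear system:
  27a + 9b + 3c + d = -124
  64a + 16b + 4c + d = -271
  125a + 25b + 5c + d = -500
  343a + 49b + 7c + d = -1276
Solving the system yields a = -3, b = -5, c = -1, d = 5.
So h(n) = -3n^3 - 5n^2 - n + 5.
Then h(6) = -829.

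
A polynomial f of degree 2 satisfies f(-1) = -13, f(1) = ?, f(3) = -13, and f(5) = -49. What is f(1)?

-1

On equispaced nodes a degree-2 polynomial has vanishing third forward difference, so
  - f(-1) + 3·f(1) - 3·f(3) + f(5) = 0.
Substituting the known values and solving for f(1):
  3·f(1) = -3
  f(1) = -1.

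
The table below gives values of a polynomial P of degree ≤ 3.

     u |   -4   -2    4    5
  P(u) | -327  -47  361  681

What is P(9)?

Using the Lagrange interpolation formula with nodes -4, -2, 4, 5:
  L_0(u) = (u + 2)(u - 4)(u - 5) / -144
  L_1(u) = (u + 4)(u - 4)(u - 5) / 84
  L_2(u) = (u + 4)(u + 2)(u - 5) / -48
  L_3(u) = (u + 4)(u + 2)(u - 4) / 63
Then P(u) = -327·L_0(u) - 47·L_1(u) + 361·L_2(u) + 681·L_3(u).
Expanding and collecting terms gives P(u) = 5u^3 + u^2 + 6u + 1.
Evaluating at u = 9: P(9) = 3781.

3781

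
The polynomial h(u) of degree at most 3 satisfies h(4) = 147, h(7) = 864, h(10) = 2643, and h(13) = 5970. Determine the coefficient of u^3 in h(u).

Write h(u) = au^3 + bu^2 + cu + d. Substituting each data point gives a linear system:
  64a + 16b + 4c + d = 147
  343a + 49b + 7c + d = 864
  1000a + 100b + 10c + d = 2643
  2197a + 169b + 13c + d = 5970
Solving the system yields a = 3, b = -4, c = 4, d = 3.
So h(u) = 3u^3 - 4u^2 + 4u + 3.
The leading coefficient is 3.

3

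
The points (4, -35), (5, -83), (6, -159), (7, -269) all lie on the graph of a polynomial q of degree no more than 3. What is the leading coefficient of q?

Write q(x) = ax^3 + bx^2 + cx + d. Substituting each data point gives a linear system:
  64a + 16b + 4c + d = -35
  125a + 25b + 5c + d = -83
  216a + 36b + 6c + d = -159
  343a + 49b + 7c + d = -269
Solving the system yields a = -1, b = 1, c = 4, d = -3.
So q(x) = -x^3 + x^2 + 4x - 3.
The leading coefficient is -1.

-1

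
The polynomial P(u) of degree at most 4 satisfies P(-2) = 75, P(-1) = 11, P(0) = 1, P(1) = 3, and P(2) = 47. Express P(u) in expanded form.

P(u) = 3u^4 - u^3 + 3u^2 - 3u + 1

Write P(u) = au^4 + bu^3 + cu^2 + du + e. Substituting each data point gives a linear system:
  16a - 8b + 4c - 2d + e = 75
  a - b + c - d + e = 11
  e = 1
  a + b + c + d + e = 3
  16a + 8b + 4c + 2d + e = 47
Solving the system yields a = 3, b = -1, c = 3, d = -3, e = 1.
So P(u) = 3u^4 - u^3 + 3u^2 - 3u + 1.
Check: P(0) = 1. ✓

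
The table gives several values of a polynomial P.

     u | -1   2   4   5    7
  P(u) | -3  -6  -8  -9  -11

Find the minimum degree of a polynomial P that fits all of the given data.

1

Divided differences on the nodes -1, 2, 4, 5, 7:
  order 0: -3  -6  -8  -9  -11
  order 1: -1  -1  -1  -1
  order 2: 0  0  0
  order 3: 0  0
  order 4: 0
The order-1 divided differences are all -1 (nonzero) and every higher order vanishes, so the data lies on a polynomial of degree exactly 1.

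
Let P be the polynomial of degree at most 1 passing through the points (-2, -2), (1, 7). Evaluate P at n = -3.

Write P(n) = an + b. Substituting each data point gives a linear system:
  -2a + b = -2
  a + b = 7
Solving the system yields a = 3, b = 4.
So P(n) = 3n + 4.
Then P(-3) = -5.

-5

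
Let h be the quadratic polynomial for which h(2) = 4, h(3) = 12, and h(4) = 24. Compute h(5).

40

Write h(t) = at^2 + bt + c. Substituting each data point gives a linear system:
  4a + 2b + c = 4
  9a + 3b + c = 12
  16a + 4b + c = 24
Solving the system yields a = 2, b = -2, c = 0.
So h(t) = 2t^2 - 2t.
Then h(5) = 40.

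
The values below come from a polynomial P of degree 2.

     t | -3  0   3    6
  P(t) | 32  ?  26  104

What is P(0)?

2

The 3 known points determine the degree-2 polynomial uniquely.
Write P(t) = at^2 + bt + c. Substituting each data point gives a linear system:
  9a - 3b + c = 32
  9a + 3b + c = 26
  36a + 6b + c = 104
Solving the system yields a = 3, b = -1, c = 2.
So P(t) = 3t² - t + 2.
Then P(0) = 2.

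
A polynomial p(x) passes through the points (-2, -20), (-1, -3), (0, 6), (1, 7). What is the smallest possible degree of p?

2

Forward differences of the values at x = -2, -1, 0, 1:
  p  : -20  -3  6  7
  Δ  : 17  9  1
  Δ^2: -8  -8
  Δ^3: 0
The second differences are constant (-8) and nonzero, while all higher differences vanish, so the minimal degree is 2.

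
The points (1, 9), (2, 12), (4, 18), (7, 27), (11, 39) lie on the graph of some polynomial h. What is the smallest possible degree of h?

Divided differences on the nodes 1, 2, 4, 7, 11:
  order 0: 9  12  18  27  39
  order 1: 3  3  3  3
  order 2: 0  0  0
  order 3: 0  0
  order 4: 0
The order-1 divided differences are all 3 (nonzero) and every higher order vanishes, so the data lies on a polynomial of degree exactly 1.

1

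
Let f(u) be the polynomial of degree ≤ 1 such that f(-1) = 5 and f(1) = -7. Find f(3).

-19

Write f(u) = au + b. Substituting each data point gives a linear system:
  -a + b = 5
  a + b = -7
Solving the system yields a = -6, b = -1.
So f(u) = -6u - 1.
Then f(3) = -19.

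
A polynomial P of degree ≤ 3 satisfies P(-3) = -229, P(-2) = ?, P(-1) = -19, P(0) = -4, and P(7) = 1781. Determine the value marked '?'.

-82

The 4 known points determine the degree-3 polynomial uniquely.
Write P(s) = as^3 + bs^2 + cs + d. Substituting each data point gives a linear system:
  -27a + 9b - 3c + d = -229
  -a + b - c + d = -19
  d = -4
  343a + 49b + 7c + d = 1781
Solving the system yields a = 6, b = -6, c = 3, d = -4.
So P(s) = 6s^3 - 6s^2 + 3s - 4.
Then P(-2) = -82.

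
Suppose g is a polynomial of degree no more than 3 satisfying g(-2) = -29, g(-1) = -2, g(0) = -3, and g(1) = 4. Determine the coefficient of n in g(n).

-3

Write g(n) = an^3 + bn^2 + cn + d. Substituting each data point gives a linear system:
  -8a + 4b - 2c + d = -29
  -a + b - c + d = -2
  d = -3
  a + b + c + d = 4
Solving the system yields a = 6, b = 4, c = -3, d = -3.
So g(n) = 6n^3 + 4n^2 - 3n - 3.
The coefficient of n is -3.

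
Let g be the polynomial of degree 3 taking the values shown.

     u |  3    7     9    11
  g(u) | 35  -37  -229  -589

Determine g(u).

Write g(u) = au^3 + bu^2 + cu + d. Substituting each data point gives a linear system:
  27a + 9b + 3c + d = 35
  343a + 49b + 7c + d = -37
  729a + 81b + 9c + d = -229
  1331a + 121b + 11c + d = -589
Solving the system yields a = -1, b = 6, c = 1, d = 5.
So g(u) = -u^3 + 6u^2 + u + 5.
Check: g(7) = -37. ✓

g(u) = -u^3 + 6u^2 + u + 5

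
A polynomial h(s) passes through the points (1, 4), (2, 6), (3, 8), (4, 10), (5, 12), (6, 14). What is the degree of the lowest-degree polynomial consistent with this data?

Forward differences of the values at s = 1, 2, 3, 4, 5, 6:
  h  : 4  6  8  10  12  14
  Δ  : 2  2  2  2  2
  Δ^2: 0  0  0  0
  Δ^3: 0  0  0
  Δ^4: 0  0
  Δ^5: 0
The first differences are constant (2) and nonzero, while all higher differences vanish, so the minimal degree is 1.

1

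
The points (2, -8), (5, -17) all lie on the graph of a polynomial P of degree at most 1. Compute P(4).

Using the Lagrange interpolation formula with nodes 2, 5:
  L_0(s) = (s - 5) / -3
  L_1(s) = (s - 2) / 3
Then P(s) = -8·L_0(s) - 17·L_1(s).
Expanding and collecting terms gives P(s) = -3s - 2.
Evaluating at s = 4: P(4) = -14.

-14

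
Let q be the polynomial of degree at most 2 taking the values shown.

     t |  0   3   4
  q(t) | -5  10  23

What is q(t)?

q(t) = 2t^2 - t - 5

Write q(t) = at^2 + bt + c. Substituting each data point gives a linear system:
  c = -5
  9a + 3b + c = 10
  16a + 4b + c = 23
Solving the system yields a = 2, b = -1, c = -5.
So q(t) = 2t² - t - 5.
Check: q(0) = -5. ✓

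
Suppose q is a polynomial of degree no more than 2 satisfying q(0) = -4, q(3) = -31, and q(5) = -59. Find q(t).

q(t) = -t^2 - 6t - 4

Write q(t) = at^2 + bt + c. Substituting each data point gives a linear system:
  c = -4
  9a + 3b + c = -31
  25a + 5b + c = -59
Solving the system yields a = -1, b = -6, c = -4.
So q(t) = -t² - 6t - 4.
Check: q(5) = -59. ✓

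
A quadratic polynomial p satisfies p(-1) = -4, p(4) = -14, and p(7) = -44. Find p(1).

Using the Lagrange interpolation formula with nodes -1, 4, 7:
  L_0(n) = (n - 4)(n - 7) / 40
  L_1(n) = (n + 1)(n - 7) / -15
  L_2(n) = (n + 1)(n - 4) / 24
Then p(n) = -4·L_0(n) - 14·L_1(n) - 44·L_2(n).
Expanding and collecting terms gives p(n) = -n^2 + n - 2.
Evaluating at n = 1: p(1) = -2.

-2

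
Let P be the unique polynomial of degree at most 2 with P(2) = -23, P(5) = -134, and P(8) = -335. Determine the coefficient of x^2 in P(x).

Write P(x) = ax^2 + bx + c. Substituting each data point gives a linear system:
  4a + 2b + c = -23
  25a + 5b + c = -134
  64a + 8b + c = -335
Solving the system yields a = -5, b = -2, c = 1.
So P(x) = -5x^2 - 2x + 1.
The leading coefficient is -5.

-5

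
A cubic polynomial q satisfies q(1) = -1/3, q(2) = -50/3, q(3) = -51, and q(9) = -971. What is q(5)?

-593/3

Using the Lagrange interpolation formula with nodes 1, 2, 3, 9:
  L_0(t) = (t - 2)(t - 3)(t - 9) / -16
  L_1(t) = (t - 1)(t - 3)(t - 9) / 7
  L_2(t) = (t - 1)(t - 2)(t - 9) / -12
  L_3(t) = (t - 1)(t - 2)(t - 3) / 336
Then q(t) = -1/3·L_0(t) - 50/3·L_1(t) - 51·L_2(t) - 971·L_3(t).
Expanding and collecting terms gives q(t) = -t^3 - 3t^2 - (1/3)t + 4.
Evaluating at t = 5: q(5) = -593/3.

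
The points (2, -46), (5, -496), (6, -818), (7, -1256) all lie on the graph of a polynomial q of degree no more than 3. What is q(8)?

-1828

Write q(u) = au^3 + bu^2 + cu + d. Substituting each data point gives a linear system:
  8a + 4b + 2c + d = -46
  125a + 25b + 5c + d = -496
  216a + 36b + 6c + d = -818
  343a + 49b + 7c + d = -1256
Solving the system yields a = -3, b = -4, c = -5, d = 4.
So q(u) = -3u³ - 4u² - 5u + 4.
Then q(8) = -1828.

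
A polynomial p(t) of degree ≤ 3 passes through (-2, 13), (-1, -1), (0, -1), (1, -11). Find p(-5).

379

Using the Lagrange interpolation formula with nodes -2, -1, 0, 1:
  L_0(t) = (t + 1)t(t - 1) / -6
  L_1(t) = (t + 2)t(t - 1) / 2
  L_2(t) = (t + 2)(t + 1)(t - 1) / -2
  L_3(t) = (t + 2)(t + 1)t / 6
Then p(t) = 13·L_0(t) - 1·L_1(t) - 1·L_2(t) - 11·L_3(t).
Expanding and collecting terms gives p(t) = -4t³ - 5t² - t - 1.
Evaluating at t = -5: p(-5) = 379.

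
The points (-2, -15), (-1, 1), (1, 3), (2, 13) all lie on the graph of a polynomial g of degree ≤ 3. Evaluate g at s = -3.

-57

Write g(s) = as^3 + bs^2 + cs + d. Substituting each data point gives a linear system:
  -8a + 4b - 2c + d = -15
  -a + b - c + d = 1
  a + b + c + d = 3
  8a + 4b + 2c + d = 13
Solving the system yields a = 2, b = -1, c = -1, d = 3.
So g(s) = 2s³ - s² - s + 3.
Then g(-3) = -57.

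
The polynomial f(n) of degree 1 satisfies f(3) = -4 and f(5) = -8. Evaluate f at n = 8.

-14

Write f(n) = an + b. Substituting each data point gives a linear system:
  3a + b = -4
  5a + b = -8
Solving the system yields a = -2, b = 2.
So f(n) = -2n + 2.
Then f(8) = -14.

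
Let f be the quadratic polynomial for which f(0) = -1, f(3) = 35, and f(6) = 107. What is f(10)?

259

Forward differences of the values at n = 0, 3, 6:
  f  : -1  35  107
  Δ  : 36  72
  Δ^2: 36
The second differences are constant, confirming degree 2.
Interpolating (Newton forward form) and evaluating at n = 10 gives f(10) = 259.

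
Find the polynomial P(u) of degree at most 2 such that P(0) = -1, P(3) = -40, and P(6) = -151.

P(u) = -4u^2 - u - 1

Write P(u) = au^2 + bu + c. Substituting each data point gives a linear system:
  c = -1
  9a + 3b + c = -40
  36a + 6b + c = -151
Solving the system yields a = -4, b = -1, c = -1.
So P(u) = -4u² - u - 1.
Check: P(6) = -151. ✓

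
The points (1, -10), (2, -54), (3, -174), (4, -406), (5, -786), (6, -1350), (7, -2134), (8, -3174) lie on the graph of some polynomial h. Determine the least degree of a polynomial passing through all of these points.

3

Forward differences of the values at t = 1, 2, 3, 4, 5, 6, 7, 8:
  h  : -10  -54  -174  -406  -786  -1350  -2134  -3174
  Δ  : -44  -120  -232  -380  -564  -784  -1040
  Δ^2: -76  -112  -148  -184  -220  -256
  Δ^3: -36  -36  -36  -36  -36
  Δ^4: 0  0  0  0
  Δ^5: 0  0  0
  Δ^6: 0  0
  Δ^7: 0
The third differences are constant (-36) and nonzero, while all higher differences vanish, so the minimal degree is 3.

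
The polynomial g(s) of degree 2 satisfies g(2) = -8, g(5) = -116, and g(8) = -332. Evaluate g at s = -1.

-8

Forward differences of the values at s = 2, 5, 8:
  g  : -8  -116  -332
  Δ  : -108  -216
  Δ^2: -108
The second differences are constant, confirming degree 2.
Interpolating (Newton forward form) and evaluating at s = -1 gives g(-1) = -8.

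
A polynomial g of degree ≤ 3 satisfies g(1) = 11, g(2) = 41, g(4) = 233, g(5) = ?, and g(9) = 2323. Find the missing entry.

431

The 4 known points determine the degree-3 polynomial uniquely.
Write g(t) = at^3 + bt^2 + ct + d. Substituting each data point gives a linear system:
  a + b + c + d = 11
  8a + 4b + 2c + d = 41
  64a + 16b + 4c + d = 233
  729a + 81b + 9c + d = 2323
Solving the system yields a = 3, b = 1, c = 6, d = 1.
So g(t) = 3t³ + t² + 6t + 1.
Then g(5) = 431.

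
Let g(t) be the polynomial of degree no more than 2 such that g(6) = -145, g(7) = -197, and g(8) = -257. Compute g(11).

Using the Lagrange interpolation formula with nodes 6, 7, 8:
  L_0(t) = (t - 7)(t - 8) / 2
  L_1(t) = (t - 6)(t - 8) / -1
  L_2(t) = (t - 6)(t - 7) / 2
Then g(t) = -145·L_0(t) - 197·L_1(t) - 257·L_2(t).
Expanding and collecting terms gives g(t) = -4t^2 - 1.
Evaluating at t = 11: g(11) = -485.

-485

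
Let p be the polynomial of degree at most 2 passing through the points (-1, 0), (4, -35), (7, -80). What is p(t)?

p(t) = -t^2 - 4t - 3

Write p(t) = at^2 + bt + c. Substituting each data point gives a linear system:
  a - b + c = 0
  16a + 4b + c = -35
  49a + 7b + c = -80
Solving the system yields a = -1, b = -4, c = -3.
So p(t) = -t² - 4t - 3.
Check: p(7) = -80. ✓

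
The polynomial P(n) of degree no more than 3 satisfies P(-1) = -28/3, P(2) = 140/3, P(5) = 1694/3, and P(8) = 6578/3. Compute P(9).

3094

Forward differences of the values at n = -1, 2, 5, 8:
  P  : -28/3  140/3  1694/3  6578/3
  Δ  : 56  518  1628
  Δ^2: 462  1110
  Δ^3: 648
The third differences are constant, confirming degree 3.
Interpolating (Newton forward form) and evaluating at n = 9 gives P(9) = 3094.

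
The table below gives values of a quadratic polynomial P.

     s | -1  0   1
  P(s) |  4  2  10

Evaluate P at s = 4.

Forward differences of the values at s = -1, 0, 1:
  P  : 4  2  10
  Δ  : -2  8
  Δ^2: 10
The second differences are constant, confirming degree 2.
Interpolating (Newton forward form) and evaluating at s = 4 gives P(4) = 94.

94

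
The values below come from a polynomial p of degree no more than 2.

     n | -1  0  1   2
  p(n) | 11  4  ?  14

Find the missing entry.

5

The 3 known points determine the degree-2 polynomial uniquely.
Write p(n) = an^2 + bn + c. Substituting each data point gives a linear system:
  a - b + c = 11
  c = 4
  4a + 2b + c = 14
Solving the system yields a = 4, b = -3, c = 4.
So p(n) = 4n^2 - 3n + 4.
Then p(1) = 5.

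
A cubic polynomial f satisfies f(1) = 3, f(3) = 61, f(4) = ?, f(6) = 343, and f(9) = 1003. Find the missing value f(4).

The 4 known points determine the degree-3 polynomial uniquely.
Write f(t) = at^3 + bt^2 + ct + d. Substituting each data point gives a linear system:
  a + b + c + d = 3
  27a + 9b + 3c + d = 61
  216a + 36b + 6c + d = 343
  729a + 81b + 9c + d = 1003
Solving the system yields a = 1, b = 3, c = 4, d = -5.
So f(t) = t^3 + 3t^2 + 4t - 5.
Then f(4) = 123.

123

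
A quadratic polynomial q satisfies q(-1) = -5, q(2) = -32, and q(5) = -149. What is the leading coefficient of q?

-5

Write q(t) = at^2 + bt + c. Substituting each data point gives a linear system:
  a - b + c = -5
  4a + 2b + c = -32
  25a + 5b + c = -149
Solving the system yields a = -5, b = -4, c = -4.
So q(t) = -5t^2 - 4t - 4.
The leading coefficient is -5.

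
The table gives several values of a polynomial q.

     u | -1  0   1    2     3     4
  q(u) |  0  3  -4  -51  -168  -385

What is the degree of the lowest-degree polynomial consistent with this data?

Forward differences of the values at u = -1, 0, 1, 2, 3, 4:
  q  : 0  3  -4  -51  -168  -385
  Δ  : 3  -7  -47  -117  -217
  Δ^2: -10  -40  -70  -100
  Δ^3: -30  -30  -30
  Δ^4: 0  0
  Δ^5: 0
The third differences are constant (-30) and nonzero, while all higher differences vanish, so the minimal degree is 3.

3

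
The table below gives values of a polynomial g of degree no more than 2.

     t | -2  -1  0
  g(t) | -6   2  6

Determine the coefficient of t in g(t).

Write g(t) = at^2 + bt + c. Substituting each data point gives a linear system:
  4a - 2b + c = -6
  a - b + c = 2
  c = 6
Solving the system yields a = -2, b = 2, c = 6.
So g(t) = -2t² + 2t + 6.
The coefficient of t is 2.

2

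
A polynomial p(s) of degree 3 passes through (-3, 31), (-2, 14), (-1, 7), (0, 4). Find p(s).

Write p(s) = as^3 + bs^2 + cs + d. Substituting each data point gives a linear system:
  -27a + 9b - 3c + d = 31
  -8a + 4b - 2c + d = 14
  -a + b - c + d = 7
  d = 4
Solving the system yields a = -1, b = -1, c = -3, d = 4.
So p(s) = -s³ - s² - 3s + 4.
Check: p(-3) = 31. ✓

p(s) = -s^3 - s^2 - 3s + 4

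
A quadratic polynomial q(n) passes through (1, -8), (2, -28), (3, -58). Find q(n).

q(n) = -5n^2 - 5n + 2

Write q(n) = an^2 + bn + c. Substituting each data point gives a linear system:
  a + b + c = -8
  4a + 2b + c = -28
  9a + 3b + c = -58
Solving the system yields a = -5, b = -5, c = 2.
So q(n) = -5n² - 5n + 2.
Check: q(2) = -28. ✓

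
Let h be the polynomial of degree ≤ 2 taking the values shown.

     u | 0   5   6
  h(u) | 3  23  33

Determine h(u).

h(u) = u^2 - u + 3

Using the Lagrange interpolation formula with nodes 0, 5, 6:
  L_0(u) = (u - 5)(u - 6) / 30
  L_1(u) = u(u - 6) / -5
  L_2(u) = u(u - 5) / 6
Then h(u) = 3·L_0(u) + 23·L_1(u) + 33·L_2(u).
Expanding and collecting terms gives h(u) = u² - u + 3.
Check: h(6) = 33. ✓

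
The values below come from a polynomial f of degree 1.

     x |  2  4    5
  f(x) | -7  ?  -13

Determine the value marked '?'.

The 2 known points determine the degree-1 polynomial uniquely.
Write f(x) = ax + b. Substituting each data point gives a linear system:
  2a + b = -7
  5a + b = -13
Solving the system yields a = -2, b = -3.
So f(x) = -2x - 3.
Then f(4) = -11.

-11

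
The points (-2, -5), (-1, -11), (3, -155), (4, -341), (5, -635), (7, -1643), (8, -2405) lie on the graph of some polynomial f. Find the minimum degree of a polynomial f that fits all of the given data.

Divided differences on the nodes -2, -1, 3, 4, 5, 7, 8:
  order 0: -5  -11  -155  -341  -635  -1643  -2405
  order 1: -6  -36  -186  -294  -504  -762
  order 2: -6  -30  -54  -70  -86
  order 3: -4  -4  -4  -4
  order 4: 0  0  0
  order 5: 0  0
  order 6: 0
The order-3 divided differences are all -4 (nonzero) and every higher order vanishes, so the data lies on a polynomial of degree exactly 3.

3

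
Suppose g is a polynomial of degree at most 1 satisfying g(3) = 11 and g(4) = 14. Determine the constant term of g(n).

Write g(n) = an + b. Substituting each data point gives a linear system:
  3a + b = 11
  4a + b = 14
Solving the system yields a = 3, b = 2.
So g(n) = 3n + 2.
The constant term is 2.

2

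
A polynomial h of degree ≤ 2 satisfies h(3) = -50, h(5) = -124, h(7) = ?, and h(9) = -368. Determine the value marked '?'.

The 3 known points determine the degree-2 polynomial uniquely.
Write h(n) = an^2 + bn + c. Substituting each data point gives a linear system:
  9a + 3b + c = -50
  25a + 5b + c = -124
  81a + 9b + c = -368
Solving the system yields a = -4, b = -5, c = 1.
So h(n) = -4n² - 5n + 1.
Then h(7) = -230.

-230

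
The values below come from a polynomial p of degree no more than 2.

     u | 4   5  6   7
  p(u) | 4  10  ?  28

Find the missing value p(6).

On equispaced nodes a degree-2 polynomial has vanishing third forward difference, so
  - p(4) + 3·p(5) - 3·p(6) + p(7) = 0.
Substituting the known values and solving for p(6):
  -3·p(6) = -54
  p(6) = 18.

18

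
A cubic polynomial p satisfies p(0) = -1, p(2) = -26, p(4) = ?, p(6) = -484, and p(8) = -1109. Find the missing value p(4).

The 4 known points determine the degree-3 polynomial uniquely.
Write p(s) = as^3 + bs^2 + cs + d. Substituting each data point gives a linear system:
  d = -1
  8a + 4b + 2c + d = -26
  216a + 36b + 6c + d = -484
  512a + 64b + 8c + d = -1109
Solving the system yields a = -2, b = -1, c = -5/2, d = -1.
So p(s) = -2s³ - s² - (5/2)s - 1.
Then p(4) = -155.

-155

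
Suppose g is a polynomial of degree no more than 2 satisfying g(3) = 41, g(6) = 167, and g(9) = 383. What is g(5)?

Using the Lagrange interpolation formula with nodes 3, 6, 9:
  L_0(u) = (u - 6)(u - 9) / 18
  L_1(u) = (u - 3)(u - 9) / -9
  L_2(u) = (u - 3)(u - 6) / 18
Then g(u) = 41·L_0(u) + 167·L_1(u) + 383·L_2(u).
Expanding and collecting terms gives g(u) = 5u² - 3u + 5.
Evaluating at u = 5: g(5) = 115.

115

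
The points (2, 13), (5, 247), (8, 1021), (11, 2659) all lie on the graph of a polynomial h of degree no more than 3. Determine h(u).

Write h(u) = au^3 + bu^2 + cu + d. Substituting each data point gives a linear system:
  8a + 4b + 2c + d = 13
  125a + 25b + 5c + d = 247
  512a + 64b + 8c + d = 1021
  1331a + 121b + 11c + d = 2659
Solving the system yields a = 2, b = 0, c = 0, d = -3.
So h(u) = 2u^3 - 3.
Check: h(5) = 247. ✓

h(u) = 2u^3 - 3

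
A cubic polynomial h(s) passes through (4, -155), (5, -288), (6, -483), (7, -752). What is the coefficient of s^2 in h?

-1

Write h(s) = as^3 + bs^2 + cs + d. Substituting each data point gives a linear system:
  64a + 16b + 4c + d = -155
  125a + 25b + 5c + d = -288
  216a + 36b + 6c + d = -483
  343a + 49b + 7c + d = -752
Solving the system yields a = -2, b = -1, c = -2, d = -3.
So h(s) = -2s^3 - s^2 - 2s - 3.
The coefficient of s^2 is -1.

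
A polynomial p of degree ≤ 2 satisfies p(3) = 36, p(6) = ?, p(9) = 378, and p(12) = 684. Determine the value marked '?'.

162

On equispaced nodes a degree-2 polynomial has vanishing third forward difference, so
  - p(3) + 3·p(6) - 3·p(9) + p(12) = 0.
Substituting the known values and solving for p(6):
  3·p(6) = 486
  p(6) = 162.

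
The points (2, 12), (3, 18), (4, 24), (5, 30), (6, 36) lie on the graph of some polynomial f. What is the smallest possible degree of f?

Forward differences of the values at s = 2, 3, 4, 5, 6:
  f  : 12  18  24  30  36
  Δ  : 6  6  6  6
  Δ^2: 0  0  0
  Δ^3: 0  0
  Δ^4: 0
The first differences are constant (6) and nonzero, while all higher differences vanish, so the minimal degree is 1.

1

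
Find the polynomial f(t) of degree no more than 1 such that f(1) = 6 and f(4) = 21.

f(t) = 5t + 1

Write f(t) = at + b. Substituting each data point gives a linear system:
  a + b = 6
  4a + b = 21
Solving the system yields a = 5, b = 1.
So f(t) = 5t + 1.
Check: f(1) = 6. ✓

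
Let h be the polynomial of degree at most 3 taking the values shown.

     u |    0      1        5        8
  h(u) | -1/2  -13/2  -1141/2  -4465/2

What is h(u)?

Write h(u) = au^3 + bu^2 + cu + d. Substituting each data point gives a linear system:
  d = -1/2
  a + b + c + d = -13/2
  125a + 25b + 5c + d = -1141/2
  512a + 64b + 8c + d = -4465/2
Solving the system yields a = -4, b = -3, c = 1, d = -1/2.
So h(u) = -4u^3 - 3u^2 + u - 1/2.
Check: h(1) = -13/2. ✓

h(u) = -4u^3 - 3u^2 + u - 1/2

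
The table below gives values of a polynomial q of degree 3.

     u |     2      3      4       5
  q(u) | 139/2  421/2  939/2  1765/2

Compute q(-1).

Write q(u) = au^3 + bu^2 + cu + d. Substituting each data point gives a linear system:
  8a + 4b + 2c + d = 139/2
  27a + 9b + 3c + d = 421/2
  64a + 16b + 4c + d = 939/2
  125a + 25b + 5c + d = 1765/2
Solving the system yields a = 6, b = 5, c = 2, d = -5/2.
So q(u) = 6u^3 + 5u^2 + 2u - 5/2.
Then q(-1) = -11/2.

-11/2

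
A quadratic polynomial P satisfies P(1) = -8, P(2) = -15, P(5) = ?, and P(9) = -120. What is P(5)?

The 3 known points determine the degree-2 polynomial uniquely.
Write P(s) = as^2 + bs + c. Substituting each data point gives a linear system:
  a + b + c = -8
  4a + 2b + c = -15
  81a + 9b + c = -120
Solving the system yields a = -1, b = -4, c = -3.
So P(s) = -s^2 - 4s - 3.
Then P(5) = -48.

-48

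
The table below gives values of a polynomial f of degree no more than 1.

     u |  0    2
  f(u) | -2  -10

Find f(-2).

Write f(u) = au + b. Substituting each data point gives a linear system:
  b = -2
  2a + b = -10
Solving the system yields a = -4, b = -2.
So f(u) = -4u - 2.
Then f(-2) = 6.

6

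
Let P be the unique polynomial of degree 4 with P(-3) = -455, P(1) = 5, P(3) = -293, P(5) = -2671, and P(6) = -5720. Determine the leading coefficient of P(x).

-5

Write P(x) = ax^4 + bx^3 + cx^2 + dx + e. Substituting each data point gives a linear system:
  81a - 27b + 9c - 3d + e = -455
  a + b + c + d + e = 5
  81a + 27b + 9c + 3d + e = -293
  625a + 125b + 25c + 5d + e = -2671
  1296a + 216b + 36c + 6d + e = -5720
Solving the system yields a = -5, b = 3, c = 3, d = 0, e = 4.
So P(x) = -5x^4 + 3x^3 + 3x^2 + 4.
The leading coefficient is -5.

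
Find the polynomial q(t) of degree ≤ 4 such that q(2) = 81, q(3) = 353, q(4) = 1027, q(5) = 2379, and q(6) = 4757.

Write q(t) = at^4 + bt^3 + ct^2 + dt + e. Substituting each data point gives a linear system:
  16a + 8b + 4c + 2d + e = 81
  81a + 27b + 9c + 3d + e = 353
  256a + 64b + 16c + 4d + e = 1027
  625a + 125b + 25c + 5d + e = 2379
  1296a + 216b + 36c + 6d + e = 4757
Solving the system yields a = 3, b = 4, c = 0, d = 1, e = -1.
So q(t) = 3t⁴ + 4t³ + t - 1.
Check: q(5) = 2379. ✓

q(t) = 3t^4 + 4t^3 + t - 1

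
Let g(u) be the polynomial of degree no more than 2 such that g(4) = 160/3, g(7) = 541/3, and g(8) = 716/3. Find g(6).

Using the Lagrange interpolation formula with nodes 4, 7, 8:
  L_0(u) = (u - 7)(u - 8) / 12
  L_1(u) = (u - 4)(u - 8) / -3
  L_2(u) = (u - 4)(u - 7) / 4
Then g(u) = 160/3·L_0(u) + 541/3·L_1(u) + 716/3·L_2(u).
Expanding and collecting terms gives g(u) = 4u^2 - (5/3)u - 4.
Evaluating at u = 6: g(6) = 130.

130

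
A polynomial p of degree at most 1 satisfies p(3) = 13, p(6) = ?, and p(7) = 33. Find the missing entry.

28

The 2 known points determine the degree-1 polynomial uniquely.
Write p(x) = ax + b. Substituting each data point gives a linear system:
  3a + b = 13
  7a + b = 33
Solving the system yields a = 5, b = -2.
So p(x) = 5x - 2.
Then p(6) = 28.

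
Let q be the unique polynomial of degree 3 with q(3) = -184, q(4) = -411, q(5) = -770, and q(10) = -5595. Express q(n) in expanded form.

Using the Lagrange interpolation formula with nodes 3, 4, 5, 10:
  L_0(n) = (n - 4)(n - 5)(n - 10) / -14
  L_1(n) = (n - 3)(n - 5)(n - 10) / 6
  L_2(n) = (n - 3)(n - 4)(n - 10) / -10
  L_3(n) = (n - 3)(n - 4)(n - 5) / 210
Then q(n) = -184·L_0(n) - 411·L_1(n) - 770·L_2(n) - 5595·L_3(n).
Expanding and collecting terms gives q(n) = -5n³ - 6n² + 5.
Check: q(10) = -5595. ✓

q(n) = -5n^3 - 6n^2 + 5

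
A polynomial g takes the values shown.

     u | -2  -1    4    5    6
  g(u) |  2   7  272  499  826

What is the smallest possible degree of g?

Divided differences on the nodes -2, -1, 4, 5, 6:
  order 0: 2  7  272  499  826
  order 1: 5  53  227  327
  order 2: 8  29  50
  order 3: 3  3
  order 4: 0
The order-3 divided differences are all 3 (nonzero) and every higher order vanishes, so the data lies on a polynomial of degree exactly 3.

3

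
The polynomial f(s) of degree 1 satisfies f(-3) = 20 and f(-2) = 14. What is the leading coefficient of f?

Write f(s) = as + b. Substituting each data point gives a linear system:
  -3a + b = 20
  -2a + b = 14
Solving the system yields a = -6, b = 2.
So f(s) = -6s + 2.
The leading coefficient is -6.

-6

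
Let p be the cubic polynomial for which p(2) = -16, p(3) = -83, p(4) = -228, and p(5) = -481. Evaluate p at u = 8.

Forward differences of the values at u = 2, 3, 4, 5:
  p  : -16  -83  -228  -481
  Δ  : -67  -145  -253
  Δ^2: -78  -108
  Δ^3: -30
The third differences are constant, confirming degree 3.
Interpolating (Newton forward form) and evaluating at u = 8 gives p(8) = -2188.

-2188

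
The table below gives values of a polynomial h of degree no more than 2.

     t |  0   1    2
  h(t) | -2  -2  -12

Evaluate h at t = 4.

-62

Using the Lagrange interpolation formula with nodes 0, 1, 2:
  L_0(t) = (t - 1)(t - 2) / 2
  L_1(t) = t(t - 2) / -1
  L_2(t) = t(t - 1) / 2
Then h(t) = -2·L_0(t) - 2·L_1(t) - 12·L_2(t).
Expanding and collecting terms gives h(t) = -5t² + 5t - 2.
Evaluating at t = 4: h(4) = -62.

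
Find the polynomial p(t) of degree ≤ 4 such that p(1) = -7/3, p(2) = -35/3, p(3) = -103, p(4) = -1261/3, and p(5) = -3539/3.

p(t) = -3t^4 + 6t^3 - 2t^2 - (1/3)t - 3

Write p(t) = at^4 + bt^3 + ct^2 + dt + e. Substituting each data point gives a linear system:
  a + b + c + d + e = -7/3
  16a + 8b + 4c + 2d + e = -35/3
  81a + 27b + 9c + 3d + e = -103
  256a + 64b + 16c + 4d + e = -1261/3
  625a + 125b + 25c + 5d + e = -3539/3
Solving the system yields a = -3, b = 6, c = -2, d = -1/3, e = -3.
So p(t) = -3t^4 + 6t^3 - 2t^2 - (1/3)t - 3.
Check: p(3) = -103. ✓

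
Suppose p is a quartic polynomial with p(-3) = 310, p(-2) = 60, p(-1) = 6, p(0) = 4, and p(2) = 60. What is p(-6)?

Using the Lagrange interpolation formula with nodes -3, -2, -1, 0, 2:
  L_0(s) = (s + 2)(s + 1)s(s - 2) / 30
  L_1(s) = (s + 3)(s + 1)s(s - 2) / -8
  L_2(s) = (s + 3)(s + 2)s(s - 2) / 6
  L_3(s) = (s + 3)(s + 2)(s + 1)(s - 2) / -12
  L_4(s) = (s + 3)(s + 2)(s + 1)s / 120
Then p(s) = 310·L_0(s) + 60·L_1(s) + 6·L_2(s) + 4·L_3(s) + 60·L_4(s).
Expanding and collecting terms gives p(s) = 4s^4 - 2s^2 + 4.
Evaluating at s = -6: p(-6) = 5116.

5116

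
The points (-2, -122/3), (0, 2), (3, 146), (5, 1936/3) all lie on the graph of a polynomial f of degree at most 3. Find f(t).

f(t) = 5t^3 + (1/3)t^2 + 2t + 2

Write f(t) = at^3 + bt^2 + ct + d. Substituting each data point gives a linear system:
  -8a + 4b - 2c + d = -122/3
  d = 2
  27a + 9b + 3c + d = 146
  125a + 25b + 5c + d = 1936/3
Solving the system yields a = 5, b = 1/3, c = 2, d = 2.
So f(t) = 5t³ + (1/3)t² + 2t + 2.
Check: f(-2) = -122/3. ✓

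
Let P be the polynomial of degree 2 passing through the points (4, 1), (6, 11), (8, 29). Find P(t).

Using the Lagrange interpolation formula with nodes 4, 6, 8:
  L_0(t) = (t - 6)(t - 8) / 8
  L_1(t) = (t - 4)(t - 8) / -4
  L_2(t) = (t - 4)(t - 6) / 8
Then P(t) = 1·L_0(t) + 11·L_1(t) + 29·L_2(t).
Expanding and collecting terms gives P(t) = t^2 - 5t + 5.
Check: P(4) = 1. ✓

P(t) = t^2 - 5t + 5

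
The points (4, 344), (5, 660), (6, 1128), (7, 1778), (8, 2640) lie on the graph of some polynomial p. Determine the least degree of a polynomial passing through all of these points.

3

Forward differences of the values at x = 4, 5, 6, 7, 8:
  p  : 344  660  1128  1778  2640
  Δ  : 316  468  650  862
  Δ^2: 152  182  212
  Δ^3: 30  30
  Δ^4: 0
The third differences are constant (30) and nonzero, while all higher differences vanish, so the minimal degree is 3.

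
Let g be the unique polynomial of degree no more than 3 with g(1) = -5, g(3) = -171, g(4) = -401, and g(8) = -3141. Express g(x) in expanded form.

g(x) = -6x^3 - x^2 - x + 3

Write g(x) = ax^3 + bx^2 + cx + d. Substituting each data point gives a linear system:
  a + b + c + d = -5
  27a + 9b + 3c + d = -171
  64a + 16b + 4c + d = -401
  512a + 64b + 8c + d = -3141
Solving the system yields a = -6, b = -1, c = -1, d = 3.
So g(x) = -6x³ - x² - x + 3.
Check: g(8) = -3141. ✓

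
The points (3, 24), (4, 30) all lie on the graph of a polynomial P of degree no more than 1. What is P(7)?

48

Write P(x) = ax + b. Substituting each data point gives a linear system:
  3a + b = 24
  4a + b = 30
Solving the system yields a = 6, b = 6.
So P(x) = 6x + 6.
Then P(7) = 48.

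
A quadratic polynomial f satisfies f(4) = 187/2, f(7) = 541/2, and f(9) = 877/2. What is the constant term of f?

Write f(u) = au^2 + bu + c. Substituting each data point gives a linear system:
  16a + 4b + c = 187/2
  49a + 7b + c = 541/2
  81a + 9b + c = 877/2
Solving the system yields a = 5, b = 4, c = -5/2.
So f(u) = 5u² + 4u - 5/2.
The constant term is -5/2.

-5/2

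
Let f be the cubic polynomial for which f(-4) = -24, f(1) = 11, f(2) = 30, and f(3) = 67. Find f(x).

Write f(x) = ax^3 + bx^2 + cx + d. Substituting each data point gives a linear system:
  -64a + 16b - 4c + d = -24
  a + b + c + d = 11
  8a + 4b + 2c + d = 30
  27a + 9b + 3c + d = 67
Solving the system yields a = 1, b = 3, c = 3, d = 4.
So f(x) = x³ + 3x² + 3x + 4.
Check: f(-4) = -24. ✓

f(x) = x^3 + 3x^2 + 3x + 4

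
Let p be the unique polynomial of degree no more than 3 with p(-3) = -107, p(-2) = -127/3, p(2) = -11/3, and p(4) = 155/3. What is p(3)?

11

Using the Lagrange interpolation formula with nodes -3, -2, 2, 4:
  L_0(u) = (u + 2)(u - 2)(u - 4) / -35
  L_1(u) = (u + 3)(u - 2)(u - 4) / 24
  L_2(u) = (u + 3)(u + 2)(u - 4) / -40
  L_3(u) = (u + 3)(u + 2)(u - 2) / 84
Then p(u) = -107·L_0(u) - 127/3·L_1(u) - 11/3·L_2(u) + 155/3·L_3(u).
Expanding and collecting terms gives p(u) = 2u^3 - 5u^2 + (5/3)u - 3.
Evaluating at u = 3: p(3) = 11.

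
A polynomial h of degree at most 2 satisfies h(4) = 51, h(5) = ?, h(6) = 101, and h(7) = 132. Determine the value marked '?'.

On equispaced nodes a degree-2 polynomial has vanishing third forward difference, so
  - h(4) + 3·h(5) - 3·h(6) + h(7) = 0.
Substituting the known values and solving for h(5):
  3·h(5) = 222
  h(5) = 74.

74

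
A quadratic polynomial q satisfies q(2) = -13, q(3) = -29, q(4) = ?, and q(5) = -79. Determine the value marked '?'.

On equispaced nodes a degree-2 polynomial has vanishing third forward difference, so
  - q(2) + 3·q(3) - 3·q(4) + q(5) = 0.
Substituting the known values and solving for q(4):
  -3·q(4) = 153
  q(4) = -51.

-51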